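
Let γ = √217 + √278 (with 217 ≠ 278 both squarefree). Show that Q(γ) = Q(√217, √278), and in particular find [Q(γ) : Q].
[Q(γ) : Q] = 4 (equivalently, Q(γ) = Q(√217, √278))

Obviously Q(γ) ⊆ Q(√217, √278), and [Q(√217, √278):Q] = 4 (since 217, 278 are distinct squarefree integers > 1 with 60326 not a perfect square). To show equality we compute the minimal polynomial of γ. From γ = √217 + √278: γ^2 = 217 + 2√(60326) + 278 = 495 + 2√(60326), so γ^2 - 495 = 2√(60326); squaring, (γ^2 - 495)^2 = 4·60326, i.e. γ^4 - 990γ^2 + 245025 - 241304 = 0, i.e. γ^4 - 990γ^2 + 3721 = 0. So γ is a root of x^4 - 990x^2 + 3721. This polynomial is irreducible over Q: it has no rational root (each ±√217 ± √278 is irrational), and any factorization into two quadratics over Q would force √(60326) ∈ Q (pairing opposite roots) or √217, √278 ∈ Q (other pairings), all impossible. Hence [Q(γ):Q] = 4 = [Q(√217, √278):Q], so Q(γ) = Q(√217, √278).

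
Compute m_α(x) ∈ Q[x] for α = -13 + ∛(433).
m_α(x) = x^3 + 39x^2 + 507x + 1764

Set β = α + 13 = ∛(433), so β^3 = 433. Then (α + 13)^3 - 433 = 0, i.e. α is a root of g(x) = (x + 13)^3 - 433 = x^3 + 39x^2 + 507x + 1764. Since g(x) = h(x + 13) where h(x) = x^3 - 433, and h is irreducible over Q (because 433 is not a perfect cube, so h has no rational root, and a monic cubic with no rational root is irreducible), g is also irreducible (irreducibility is preserved under the substitution x → x + 13). Hence m_α(x) = x^3 + 39x^2 + 507x + 1764.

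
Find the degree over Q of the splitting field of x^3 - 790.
[K : Q] = 6

The roots of x^3 - 790 are ∛790, ω∛790, ω^2∛790 where ω = e^(2πi/3) is a primitive cube root of unity, so K = Q(∛790, ω). Now [Q(∛790):Q] = 3 (since 790 is not a perfect cube, x^3 - 790 is irreducible) and [Q(ω):Q] = 2. Both 2 and 3 divide [K:Q], and [K:Q] ≤ 3·2 = 6, so [K:Q] = 6. (Equivalently: Q(∛790) ⊂ R but ω ∉ R, so [K : Q(∛790)] = 2.)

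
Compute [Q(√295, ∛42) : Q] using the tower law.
[Q(√295, ∛42) : Q] = 6

Let L = Q(√295, ∛42). Since Q(√295) ⊂ L and [Q(√295):Q] = 2, the tower law gives 2 | [L:Q]. Likewise Q(∛42) ⊂ L with [Q(∛42):Q] = 3 (because 42 is not a perfect cube), so 3 | [L:Q]. As gcd(2,3) = 1, [L:Q] is divisible by 6. Conversely L is generated over Q by √295 and ∛42, so [L:Q] ≤ 2·3 = 6. Therefore [Q(√295, ∛42) : Q] = 6.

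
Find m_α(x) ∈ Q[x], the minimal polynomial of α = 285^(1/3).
m_α(x) = x^3 - 285

α satisfies α^3 = 285, so x^3 - 285 annihilates α. By the rational root test, a rational root p/q (in lowest terms) of x^3 - 285 would satisfy p^3 = 285 q^3, forcing q = 1 and p^3 = 285; but 285 is not a perfect cube, contradiction. A monic cubic over Q with no rational root is irreducible (any nontrivial factorization would include a linear factor). Hence x^3 - 285 is the minimal polynomial of α, and in particular [Q(α):Q] = 3.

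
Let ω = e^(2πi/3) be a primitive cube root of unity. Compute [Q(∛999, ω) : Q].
[Q(∛999, ω) : Q] = 6

[Q(∛999):Q] = 3 (min poly x^3 - 999, irreducible since 999 is not a perfect cube). [Q(ω):Q] = 2 (min poly x^2 + x + 1). Since Q(∛999) ⊂ R and ω ∉ R, we have ω ∉ Q(∛999), so x^2 + x + 1 remains irreducible over Q(∛999) and [Q(∛999, ω) : Q(∛999)] = 2. By the tower law, [Q(∛999, ω) : Q] = 3 · 2 = 6. (In fact Q(∛999, ω) is the splitting field of x^3 - 999 over Q.)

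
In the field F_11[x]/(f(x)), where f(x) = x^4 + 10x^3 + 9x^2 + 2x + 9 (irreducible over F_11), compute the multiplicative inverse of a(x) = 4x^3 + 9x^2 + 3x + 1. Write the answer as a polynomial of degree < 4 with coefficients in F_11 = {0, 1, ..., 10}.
a(x)^(-1) ≡ 10x^3 + 2x^2 + 6x + 4 (mod f(x))

Since f is irreducible over F_11, F_11[x]/(f) is a field and a(x) ≠ 0 has an inverse. Apply the extended Euclidean algorithm to f(x) and a(x) in F_11[x]: f(x) = (3x + 4)·a(x) + (8x^2 + 9x + 5);  a(x) = (6x + 4)·(8x^2 + 9x + 5) + (3x + 3);  (8x^2 + 9x + 5) = (10x + 4)·(3x + 3) + (4). The last nonzero remainder is the constant 4 = gcd(f, a) in F_11. Back-substituting through the division chain expresses 4 = s(x)·a(x) + t(x)·f(x) with s(x) ≡ 7x^3 + 8x^2 + 2x + 5 (mod f), so (7x^3 + 8x^2 + 2x + 5)·a(x) ≡ 4 (mod f). Multiplying by 4^(-1) ≡ 3 in F_11 gives a(x)^(-1) ≡ 3·(7x^3 + 8x^2 + 2x + 5) ≡ 10x^3 + 2x^2 + 6x + 4 (mod f). Check: (4x^3 + 9x^2 + 3x + 1)·(10x^3 + 2x^2 + 6x + 4) = 7x^6 + 10x^5 + 6x^4 + 9x^3 + x^2 + 7x + 4 ≡ 1 (mod x^4 + 10x^3 + 9x^2 + 2x + 9).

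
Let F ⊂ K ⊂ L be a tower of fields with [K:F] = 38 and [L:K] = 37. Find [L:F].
[L:F] = 1406

The tower law says that for any tower of field extensions F ⊂ K ⊂ L with finite degrees, [L:F] = [L:K] · [K:F]. Here this gives [L:F] = 37 · 38 = 1406.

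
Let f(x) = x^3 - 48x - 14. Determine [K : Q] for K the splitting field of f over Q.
[K : Q] = 6

By the rational root test, any rational root of the monic integer polynomial f(x) = x^3 - 48x - 14 must be an integer dividing the constant term -14, i.e. one of ±{1, 2, 7, 14}. Evaluating: f(1) = -61, f(-1) = 33, f(2) = -102, f(-2) = 74, f(7) = -7, f(-7) = -21, f(14) = 2058, f(-14) = -2086; none is 0, so f has no rational root and is therefore irreducible over Q (a cubic with no linear factor over a field is irreducible). For an irreducible cubic, the Galois group is A_3 or S_3 according as the discriminant disc(f) = -4a^3 - 27b^2 = -4·(-48)^3 - 27·(-14)^2 = 437076 is or is not a square in Q. Here disc(f) = 437076 is not a perfect square in Q, so the Galois group of f over Q is not contained in A_3 and must be all of S_3. The splitting field has degree |S_3| = 6 over Q, so [K : Q] = 6.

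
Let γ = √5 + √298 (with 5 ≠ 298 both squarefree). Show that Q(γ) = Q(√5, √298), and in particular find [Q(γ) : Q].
[Q(γ) : Q] = 4 (equivalently, Q(γ) = Q(√5, √298))

Obviously Q(γ) ⊆ Q(√5, √298), and [Q(√5, √298):Q] = 4 (since 5, 298 are distinct squarefree integers > 1 with 1490 not a perfect square). To show equality we compute the minimal polynomial of γ. From γ = √5 + √298: γ^2 = 5 + 2√(1490) + 298 = 303 + 2√(1490), so γ^2 - 303 = 2√(1490); squaring, (γ^2 - 303)^2 = 4·1490, i.e. γ^4 - 606γ^2 + 91809 - 5960 = 0, i.e. γ^4 - 606γ^2 + 85849 = 0. So γ is a root of x^4 - 606x^2 + 85849. This polynomial is irreducible over Q: it has no rational root (each ±√5 ± √298 is irrational), and any factorization into two quadratics over Q would force √(1490) ∈ Q (pairing opposite roots) or √5, √298 ∈ Q (other pairings), all impossible. Hence [Q(γ):Q] = 4 = [Q(√5, √298):Q], so Q(γ) = Q(√5, √298).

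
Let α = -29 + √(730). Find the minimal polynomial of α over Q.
m_α(x) = x^2 + 58x + 111

From α + 29 = √(730), squaring gives (α + 29)^2 = 730, i.e. α^2 + 58α + 841 = 730, so α^2 + 58α + 111 = 0. The discriminant of x^2 + 58x + 111 is (58)^2 - 4·(111) = 3364 - 444 = 2920, and 4·(730) is not a perfect square in Q since 730 is squarefree and ≠ 1. Hence x^2 + 58x + 111 is irreducible over Q and is the minimal polynomial of α.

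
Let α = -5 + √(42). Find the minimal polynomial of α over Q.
m_α(x) = x^2 + 10x - 17

From α + 5 = √(42), squaring gives (α + 5)^2 = 42, i.e. α^2 + 10α + 25 = 42, so α^2 + 10α - 17 = 0. The discriminant of x^2 + 10x - 17 is (10)^2 - 4·(-17) = 100 + 68 = 168, and 4·(42) is not a perfect square in Q since 42 is squarefree and ≠ 1. Hence x^2 + 10x - 17 is irreducible over Q and is the minimal polynomial of α.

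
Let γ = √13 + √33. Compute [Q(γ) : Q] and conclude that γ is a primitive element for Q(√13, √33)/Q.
[Q(γ) : Q] = 4 (equivalently, Q(γ) = Q(√13, √33))

Obviously Q(γ) ⊆ Q(√13, √33), and [Q(√13, √33):Q] = 4 (since 13, 33 are distinct squarefree integers > 1 with 429 not a perfect square). To show equality we compute the minimal polynomial of γ. From γ = √13 + √33: γ^2 = 13 + 2√(429) + 33 = 46 + 2√(429), so γ^2 - 46 = 2√(429); squaring, (γ^2 - 46)^2 = 4·429, i.e. γ^4 - 92γ^2 + 2116 - 1716 = 0, i.e. γ^4 - 92γ^2 + 400 = 0. So γ is a root of x^4 - 92x^2 + 400. This polynomial is irreducible over Q: it has no rational root (each ±√13 ± √33 is irrational), and any factorization into two quadratics over Q would force √(429) ∈ Q (pairing opposite roots) or √13, √33 ∈ Q (other pairings), all impossible. Hence [Q(γ):Q] = 4 = [Q(√13, √33):Q], so Q(γ) = Q(√13, √33).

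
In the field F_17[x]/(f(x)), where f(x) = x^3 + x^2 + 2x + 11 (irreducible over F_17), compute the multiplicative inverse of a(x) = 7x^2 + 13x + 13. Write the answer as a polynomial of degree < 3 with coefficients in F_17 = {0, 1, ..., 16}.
a(x)^(-1) ≡ 2x + 8 (mod f(x))

Since f is irreducible over F_17, F_17[x]/(f) is a field and a(x) ≠ 0 has an inverse. Apply the extended Euclidean algorithm to f(x) and a(x) in F_17[x]: f(x) = (5x + 3)·a(x) + (6). The last nonzero remainder is the constant 6 = gcd(f, a) in F_17. Back-substituting through the division chain expresses 6 = s(x)·a(x) + t(x)·f(x) with s(x) ≡ 12x + 14 (mod f), so (12x + 14)·a(x) ≡ 6 (mod f). Multiplying by 6^(-1) ≡ 3 in F_17 gives a(x)^(-1) ≡ 3·(12x + 14) ≡ 2x + 8 (mod f). Check: (7x^2 + 13x + 13)·(2x + 8) = 14x^3 + 14x^2 + 11x + 2 ≡ 1 (mod x^3 + x^2 + 2x + 11).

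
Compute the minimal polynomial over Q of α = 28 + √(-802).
m_α(x) = x^2 - 56x + 1586

From α - 28 = √(-802), squaring gives (α - 28)^2 = -802, i.e. α^2 - 56α + 784 = -802, so α^2 - 56α + 1586 = 0. The discriminant of x^2 - 56x + 1586 is (-56)^2 - 4·(1586) = 3136 - 6344 = -3208, and 4·(-802) is not a perfect square in Q since -802 is squarefree and ≠ 1. Hence x^2 - 56x + 1586 is irreducible over Q and is the minimal polynomial of α.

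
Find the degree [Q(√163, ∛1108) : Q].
[Q(√163, ∛1108) : Q] = 6

Let L = Q(√163, ∛1108). Since Q(√163) ⊂ L and [Q(√163):Q] = 2, the tower law gives 2 | [L:Q]. Likewise Q(∛1108) ⊂ L with [Q(∛1108):Q] = 3 (because 1108 is not a perfect cube), so 3 | [L:Q]. As gcd(2,3) = 1, [L:Q] is divisible by 6. Conversely L is generated over Q by √163 and ∛1108, so [L:Q] ≤ 2·3 = 6. Therefore [Q(√163, ∛1108) : Q] = 6.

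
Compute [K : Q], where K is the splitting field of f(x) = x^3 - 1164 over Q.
[K : Q] = 6

The roots of x^3 - 1164 are ∛1164, ω∛1164, ω^2∛1164 where ω = e^(2πi/3) is a primitive cube root of unity, so K = Q(∛1164, ω). Now [Q(∛1164):Q] = 3 (since 1164 is not a perfect cube, x^3 - 1164 is irreducible) and [Q(ω):Q] = 2. Both 2 and 3 divide [K:Q], and [K:Q] ≤ 3·2 = 6, so [K:Q] = 6. (Equivalently: Q(∛1164) ⊂ R but ω ∉ R, so [K : Q(∛1164)] = 2.)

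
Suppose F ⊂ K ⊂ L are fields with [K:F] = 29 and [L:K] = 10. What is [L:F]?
[L:F] = 290

The tower law says that for any tower of field extensions F ⊂ K ⊂ L with finite degrees, [L:F] = [L:K] · [K:F]. Here this gives [L:F] = 10 · 29 = 290.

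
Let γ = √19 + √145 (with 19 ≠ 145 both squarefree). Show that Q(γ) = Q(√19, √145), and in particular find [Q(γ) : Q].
[Q(γ) : Q] = 4 (equivalently, Q(γ) = Q(√19, √145))

Obviously Q(γ) ⊆ Q(√19, √145), and [Q(√19, √145):Q] = 4 (since 19, 145 are distinct squarefree integers > 1 with 2755 not a perfect square). To show equality we compute the minimal polynomial of γ. From γ = √19 + √145: γ^2 = 19 + 2√(2755) + 145 = 164 + 2√(2755), so γ^2 - 164 = 2√(2755); squaring, (γ^2 - 164)^2 = 4·2755, i.e. γ^4 - 328γ^2 + 26896 - 11020 = 0, i.e. γ^4 - 328γ^2 + 15876 = 0. So γ is a root of x^4 - 328x^2 + 15876. This polynomial is irreducible over Q: it has no rational root (each ±√19 ± √145 is irrational), and any factorization into two quadratics over Q would force √(2755) ∈ Q (pairing opposite roots) or √19, √145 ∈ Q (other pairings), all impossible. Hence [Q(γ):Q] = 4 = [Q(√19, √145):Q], so Q(γ) = Q(√19, √145).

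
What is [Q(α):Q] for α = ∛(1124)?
[Q(α):Q] = 3

The minimal polynomial of α is x^3 - 1124, irreducible over Q since 1124 is not a perfect cube (so x^3 - 1124 has no rational root). Hence [Q(α):Q] = deg(m_α) = 3.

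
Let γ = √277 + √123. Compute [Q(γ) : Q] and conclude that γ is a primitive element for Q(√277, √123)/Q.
[Q(γ) : Q] = 4 (equivalently, Q(γ) = Q(√277, √123))

Obviously Q(γ) ⊆ Q(√277, √123), and [Q(√277, √123):Q] = 4 (since 277, 123 are distinct squarefree integers > 1 with 34071 not a perfect square). To show equality we compute the minimal polynomial of γ. From γ = √277 + √123: γ^2 = 277 + 2√(34071) + 123 = 400 + 2√(34071), so γ^2 - 400 = 2√(34071); squaring, (γ^2 - 400)^2 = 4·34071, i.e. γ^4 - 800γ^2 + 160000 - 136284 = 0, i.e. γ^4 - 800γ^2 + 23716 = 0. So γ is a root of x^4 - 800x^2 + 23716. This polynomial is irreducible over Q: it has no rational root (each ±√277 ± √123 is irrational), and any factorization into two quadratics over Q would force √(34071) ∈ Q (pairing opposite roots) or √277, √123 ∈ Q (other pairings), all impossible. Hence [Q(γ):Q] = 4 = [Q(√277, √123):Q], so Q(γ) = Q(√277, √123).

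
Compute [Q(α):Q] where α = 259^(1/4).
[Q(α):Q] = 4

α is a root of x^4 - 259. By Eisenstein's criterion at the prime p = 7 (which divides the constant term 259 but p^2 = 49 does not, since 259 is squarefree), x^4 - 259 is irreducible over Q. Hence [Q(α):Q] = 4.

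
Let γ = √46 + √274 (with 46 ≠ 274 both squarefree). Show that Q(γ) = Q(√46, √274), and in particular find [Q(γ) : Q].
[Q(γ) : Q] = 4 (equivalently, Q(γ) = Q(√46, √274))

Obviously Q(γ) ⊆ Q(√46, √274), and [Q(√46, √274):Q] = 4 (since 46, 274 are distinct squarefree integers > 1 with 12604 not a perfect square). To show equality we compute the minimal polynomial of γ. From γ = √46 + √274: γ^2 = 46 + 2√(12604) + 274 = 320 + 2√(12604), so γ^2 - 320 = 2√(12604); squaring, (γ^2 - 320)^2 = 4·12604, i.e. γ^4 - 640γ^2 + 102400 - 50416 = 0, i.e. γ^4 - 640γ^2 + 51984 = 0. So γ is a root of x^4 - 640x^2 + 51984. This polynomial is irreducible over Q: it has no rational root (each ±√46 ± √274 is irrational), and any factorization into two quadratics over Q would force √(12604) ∈ Q (pairing opposite roots) or √46, √274 ∈ Q (other pairings), all impossible. Hence [Q(γ):Q] = 4 = [Q(√46, √274):Q], so Q(γ) = Q(√46, √274).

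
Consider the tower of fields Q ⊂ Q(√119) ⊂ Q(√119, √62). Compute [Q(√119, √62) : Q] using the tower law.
[Q(√119, √62) : Q] = 4

[Q(√119):Q] = 2 (min poly x^2 - 119, irreducible since 119 is squarefree > 1). For the top step, suppose √62 ∈ Q(√119), say √62 = c + d√119 with c, d ∈ Q. Squaring: 62 = c^2 + 119d^2 + 2cd√119. Since √119 ∉ Q this forces 2cd = 0. If d = 0 then √62 = c ∈ Q, contradicting 62 squarefree > 1. If c = 0 then 62 = 119d^2, so 119·62 = (119d)^2 is a perfect square in Q — but 119·62 = 7378 is not a perfect square (since 119 and 62 are distinct squarefree integers). Contradiction. Hence √62 ∉ Q(√119), so x^2 - 62 stays irreducible over Q(√119) and [Q(√119, √62) : Q(√119)] = 2. By the tower law, [Q(√119, √62) : Q] = 2 · 2 = 4.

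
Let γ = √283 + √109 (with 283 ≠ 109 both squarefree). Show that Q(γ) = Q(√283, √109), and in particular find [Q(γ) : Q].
[Q(γ) : Q] = 4 (equivalently, Q(γ) = Q(√283, √109))

Obviously Q(γ) ⊆ Q(√283, √109), and [Q(√283, √109):Q] = 4 (since 283, 109 are distinct squarefree integers > 1 with 30847 not a perfect square). To show equality we compute the minimal polynomial of γ. From γ = √283 + √109: γ^2 = 283 + 2√(30847) + 109 = 392 + 2√(30847), so γ^2 - 392 = 2√(30847); squaring, (γ^2 - 392)^2 = 4·30847, i.e. γ^4 - 784γ^2 + 153664 - 123388 = 0, i.e. γ^4 - 784γ^2 + 30276 = 0. So γ is a root of x^4 - 784x^2 + 30276. This polynomial is irreducible over Q: it has no rational root (each ±√283 ± √109 is irrational), and any factorization into two quadratics over Q would force √(30847) ∈ Q (pairing opposite roots) or √283, √109 ∈ Q (other pairings), all impossible. Hence [Q(γ):Q] = 4 = [Q(√283, √109):Q], so Q(γ) = Q(√283, √109).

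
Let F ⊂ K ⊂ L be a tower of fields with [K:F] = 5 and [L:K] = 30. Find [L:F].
[L:F] = 150

The tower law says that for any tower of field extensions F ⊂ K ⊂ L with finite degrees, [L:F] = [L:K] · [K:F]. Here this gives [L:F] = 30 · 5 = 150.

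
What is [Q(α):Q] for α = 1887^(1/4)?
[Q(α):Q] = 4

α is a root of x^4 - 1887. By Eisenstein's criterion at the prime p = 3 (which divides the constant term 1887 but p^2 = 9 does not, since 1887 is squarefree), x^4 - 1887 is irreducible over Q. Hence [Q(α):Q] = 4.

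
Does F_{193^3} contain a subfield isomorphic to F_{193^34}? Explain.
No: F_{193^34} is not a subfield of F_{193^3}

F_{p^m} embeds in F_{p^n} iff m | n. Here 34 ∤ 3 (since 3 = 0·34 + 3 with remainder 3 ≠ 0), so F_{193^34} is not a subfield of F_{193^3}. Equivalently: if it were, the tower law would give 34 = [F_{193^34}:F_193] dividing [F_{193^3}:F_193] = 3, contradiction.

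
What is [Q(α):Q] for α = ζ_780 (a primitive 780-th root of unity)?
[Q(α):Q] = 192

The minimal polynomial of ζ_780 over Q is the 780-th cyclotomic polynomial Φ_780(x), which is irreducible over Q and has degree φ(780) = 192. Hence [Q(α):Q] = φ(780) = 192.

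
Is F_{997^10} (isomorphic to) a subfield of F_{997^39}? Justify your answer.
No: F_{997^10} is not a subfield of F_{997^39}

F_{p^m} embeds in F_{p^n} iff m | n. Here 10 ∤ 39 (since 39 = 3·10 + 9 with remainder 9 ≠ 0), so F_{997^10} is not a subfield of F_{997^39}. Equivalently: if it were, the tower law would give 10 = [F_{997^10}:F_997] dividing [F_{997^39}:F_997] = 39, contradiction.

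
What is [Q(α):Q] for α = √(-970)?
[Q(α):Q] = 2

[Q(α):Q] equals the degree of the minimal polynomial of α. Here α^2 = -970 and x^2 + 970 is irreducible (d = -970 is squarefree, ≠ 1, hence not a square), so deg(m_α) = 2. Thus [Q(α):Q] = 2.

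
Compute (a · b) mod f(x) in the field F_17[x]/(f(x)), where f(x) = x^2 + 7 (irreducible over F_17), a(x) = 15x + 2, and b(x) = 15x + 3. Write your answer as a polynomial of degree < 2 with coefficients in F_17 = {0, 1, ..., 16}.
a · b ≡ 7x + 12 (mod f(x))

Multiply in F_17[x]: a(x)·b(x) = (15x + 2)·(15x + 3) = 4x^2 + 7x + 6. This has degree ≥ 2, so divide by f(x) over F_17: 4x^2 + 7x + 6 = (4)·(x^2 + 7) + (7x + 12). Hence a·b ≡ 7x + 12 (mod f). (F_17[x]/(f) is a field with 17^2 = 289 elements since f is irreducible of degree 2.)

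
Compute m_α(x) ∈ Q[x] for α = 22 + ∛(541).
m_α(x) = x^3 - 66x^2 + 1452x - 11189

Set β = α - 22 = ∛(541), so β^3 = 541. Then (α - 22)^3 - 541 = 0, i.e. α is a root of g(x) = (x - 22)^3 - 541 = x^3 - 66x^2 + 1452x - 11189. Since g(x) = h(x - 22) where h(x) = x^3 - 541, and h is irreducible over Q (because 541 is not a perfect cube, so h has no rational root, and a monic cubic with no rational root is irreducible), g is also irreducible (irreducibility is preserved under the substitution x → x - 22). Hence m_α(x) = x^3 - 66x^2 + 1452x - 11189.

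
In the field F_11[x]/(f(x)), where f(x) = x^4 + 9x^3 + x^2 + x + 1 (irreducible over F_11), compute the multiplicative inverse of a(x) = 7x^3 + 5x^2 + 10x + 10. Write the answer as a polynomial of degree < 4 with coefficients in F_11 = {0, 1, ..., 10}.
a(x)^(-1) ≡ 10x^3 + 7x^2 + 4x (mod f(x))

Since f is irreducible over F_11, F_11[x]/(f) is a field and a(x) ≠ 0 has an inverse. Apply the extended Euclidean algorithm to f(x) and a(x) in F_11[x]: f(x) = (8x + 5)·a(x) + (6x^2 + 3x + 6);  a(x) = (3x + 3)·(6x^2 + 3x + 6) + (5x + 3);  (6x^2 + 3x + 6) = (10x + 10)·(5x + 3) + (9). The last nonzero remainder is the constant 9 = gcd(f, a) in F_11. Back-substituting through the division chain expresses 9 = s(x)·a(x) + t(x)·f(x) with s(x) ≡ 2x^3 + 8x^2 + 3x (mod f), so (2x^3 + 8x^2 + 3x)·a(x) ≡ 9 (mod f). Multiplying by 9^(-1) ≡ 5 in F_11 gives a(x)^(-1) ≡ 5·(2x^3 + 8x^2 + 3x) ≡ 10x^3 + 7x^2 + 4x (mod f). Check: (7x^3 + 5x^2 + 10x + 10)·(10x^3 + 7x^2 + 4x) = 4x^6 + 9x^4 + 3x^3 + 7x ≡ 1 (mod x^4 + 9x^3 + x^2 + x + 1).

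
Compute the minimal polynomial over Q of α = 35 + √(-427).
m_α(x) = x^2 - 70x + 1652

From α - 35 = √(-427), squaring gives (α - 35)^2 = -427, i.e. α^2 - 70α + 1225 = -427, so α^2 - 70α + 1652 = 0. The discriminant of x^2 - 70x + 1652 is (-70)^2 - 4·(1652) = 4900 - 6608 = -1708, and 4·(-427) is not a perfect square in Q since -427 is squarefree and ≠ 1. Hence x^2 - 70x + 1652 is irreducible over Q and is the minimal polynomial of α.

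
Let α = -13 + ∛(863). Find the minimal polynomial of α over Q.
m_α(x) = x^3 + 39x^2 + 507x + 1334

Set β = α + 13 = ∛(863), so β^3 = 863. Then (α + 13)^3 - 863 = 0, i.e. α is a root of g(x) = (x + 13)^3 - 863 = x^3 + 39x^2 + 507x + 1334. Since g(x) = h(x + 13) where h(x) = x^3 - 863, and h is irreducible over Q (because 863 is not a perfect cube, so h has no rational root, and a monic cubic with no rational root is irreducible), g is also irreducible (irreducibility is preserved under the substitution x → x + 13). Hence m_α(x) = x^3 + 39x^2 + 507x + 1334.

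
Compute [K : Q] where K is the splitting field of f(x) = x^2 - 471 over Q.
[K : Q] = 2

f(x) = x^2 - 471 factors as (x - √471)(x + √471). The splitting field is K = Q(√471). Since 471 is squarefree and > 1, it is not a perfect square, so x^2 - 471 is irreducible over Q and [Q(√471) : Q] = 2. Hence [K : Q] = 2.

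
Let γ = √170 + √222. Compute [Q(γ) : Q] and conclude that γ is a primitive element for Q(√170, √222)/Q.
[Q(γ) : Q] = 4 (equivalently, Q(γ) = Q(√170, √222))

Obviously Q(γ) ⊆ Q(√170, √222), and [Q(√170, √222):Q] = 4 (since 170, 222 are distinct squarefree integers > 1 with 37740 not a perfect square). To show equality we compute the minimal polynomial of γ. From γ = √170 + √222: γ^2 = 170 + 2√(37740) + 222 = 392 + 2√(37740), so γ^2 - 392 = 2√(37740); squaring, (γ^2 - 392)^2 = 4·37740, i.e. γ^4 - 784γ^2 + 153664 - 150960 = 0, i.e. γ^4 - 784γ^2 + 2704 = 0. So γ is a root of x^4 - 784x^2 + 2704. This polynomial is irreducible over Q: it has no rational root (each ±√170 ± √222 is irrational), and any factorization into two quadratics over Q would force √(37740) ∈ Q (pairing opposite roots) or √170, √222 ∈ Q (other pairings), all impossible. Hence [Q(γ):Q] = 4 = [Q(√170, √222):Q], so Q(γ) = Q(√170, √222).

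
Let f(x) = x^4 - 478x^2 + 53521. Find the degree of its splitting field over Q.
[K : Q] = 4

Solving the quadratic in x^2: x^2 = (478 ± √(478^2 - 4·53521))/2 = (478 ± √14400)/2 = (478 ± 120)/2, giving x^2 = 179 or x^2 = 299. So f(x) = (x^2 - 179)(x^2 - 299) and the roots of f are ±√179, ±√299. Hence the splitting field is K = Q(√179, √299). Since 179 and 299 are distinct squarefree integers > 1, their product 53521 is not a perfect square, so √299 ∉ Q(√179). By the tower law [K:Q] = [Q(√179,√299):Q(√179)] · [Q(√179):Q] = 2 · 2 = 4.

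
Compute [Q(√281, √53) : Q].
[Q(√281, √53) : Q] = 4

[Q(√281):Q] = 2 (min poly x^2 - 281, irreducible since 281 is squarefree > 1). For the top step, suppose √53 ∈ Q(√281), say √53 = c + d√281 with c, d ∈ Q. Squaring: 53 = c^2 + 281d^2 + 2cd√281. Since √281 ∉ Q this forces 2cd = 0. If d = 0 then √53 = c ∈ Q, contradicting 53 squarefree > 1. If c = 0 then 53 = 281d^2, so 281·53 = (281d)^2 is a perfect square in Q — but 281·53 = 14893 is not a perfect square (since 281 and 53 are distinct squarefree integers). Contradiction. Hence √53 ∉ Q(√281), so x^2 - 53 stays irreducible over Q(√281) and [Q(√281, √53) : Q(√281)] = 2. By the tower law, [Q(√281, √53) : Q] = 2 · 2 = 4.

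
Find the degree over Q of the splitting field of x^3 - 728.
[K : Q] = 6

The roots of x^3 - 728 are ∛728, ω∛728, ω^2∛728 where ω = e^(2πi/3) is a primitive cube root of unity, so K = Q(∛728, ω). Now [Q(∛728):Q] = 3 (since 728 is not a perfect cube, x^3 - 728 is irreducible) and [Q(ω):Q] = 2. Both 2 and 3 divide [K:Q], and [K:Q] ≤ 3·2 = 6, so [K:Q] = 6. (Equivalently: Q(∛728) ⊂ R but ω ∉ R, so [K : Q(∛728)] = 2.)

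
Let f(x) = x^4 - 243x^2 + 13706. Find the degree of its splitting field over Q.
[K : Q] = 4

Solving the quadratic in x^2: x^2 = (243 ± √(243^2 - 4·13706))/2 = (243 ± √4225)/2 = (243 ± 65)/2, giving x^2 = 89 or x^2 = 154. So f(x) = (x^2 - 89)(x^2 - 154) and the roots of f are ±√89, ±√154. Hence the splitting field is K = Q(√89, √154). Since 89 and 154 are distinct squarefree integers > 1, their product 13706 is not a perfect square, so √154 ∉ Q(√89). By the tower law [K:Q] = [Q(√89,√154):Q(√89)] · [Q(√89):Q] = 2 · 2 = 4.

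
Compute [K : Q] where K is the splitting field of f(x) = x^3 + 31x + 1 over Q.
[K : Q] = 6

By the rational root test, any rational root of the monic integer polynomial f(x) = x^3 + 31x + 1 must be an integer dividing the constant term 1, i.e. one of ±{1}. Evaluating: f(1) = 33, f(-1) = -31; none is 0, so f has no rational root and is therefore irreducible over Q (a cubic with no linear factor over a field is irreducible). For an irreducible cubic, the Galois group is A_3 or S_3 according as the discriminant disc(f) = -4a^3 - 27b^2 = -4·(31)^3 - 27·(1)^2 = -119191 is or is not a square in Q. Here disc(f) = -119191 is not a perfect square in Q, so the Galois group of f over Q is not contained in A_3 and must be all of S_3. The splitting field has degree |S_3| = 6 over Q, so [K : Q] = 6.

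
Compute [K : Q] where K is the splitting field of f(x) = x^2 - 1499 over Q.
[K : Q] = 2

f(x) = x^2 - 1499 factors as (x - √1499)(x + √1499). The splitting field is K = Q(√1499). Since 1499 is squarefree and > 1, it is not a perfect square, so x^2 - 1499 is irreducible over Q and [Q(√1499) : Q] = 2. Hence [K : Q] = 2.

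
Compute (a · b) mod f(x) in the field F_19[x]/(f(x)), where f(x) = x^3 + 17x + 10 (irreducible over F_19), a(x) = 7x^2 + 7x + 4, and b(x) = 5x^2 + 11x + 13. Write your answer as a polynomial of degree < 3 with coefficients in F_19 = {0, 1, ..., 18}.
a · b ≡ 11x^2 + 9x + 15 (mod f(x))

Multiply in F_19[x]: a(x)·b(x) = (7x^2 + 7x + 4)·(5x^2 + 11x + 13) = 16x^4 + 17x^3 + 17x^2 + 2x + 14. This has degree ≥ 3, so divide by f(x) over F_19: 16x^4 + 17x^3 + 17x^2 + 2x + 14 = (16x + 17)·(x^3 + 17x + 10) + (11x^2 + 9x + 15). Hence a·b ≡ 11x^2 + 9x + 15 (mod f). (F_19[x]/(f) is a field with 19^3 = 6859 elements since f is irreducible of degree 3.)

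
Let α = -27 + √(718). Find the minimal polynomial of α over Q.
m_α(x) = x^2 + 54x + 11

From α + 27 = √(718), squaring gives (α + 27)^2 = 718, i.e. α^2 + 54α + 729 = 718, so α^2 + 54α + 11 = 0. The discriminant of x^2 + 54x + 11 is (54)^2 - 4·(11) = 2916 - 44 = 2872, and 4·(718) is not a perfect square in Q since 718 is squarefree and ≠ 1. Hence x^2 + 54x + 11 is irreducible over Q and is the minimal polynomial of α.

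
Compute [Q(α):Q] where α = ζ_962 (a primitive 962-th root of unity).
[Q(α):Q] = 432

The minimal polynomial of ζ_962 over Q is the 962-th cyclotomic polynomial Φ_962(x), which is irreducible over Q and has degree φ(962) = 432. Hence [Q(α):Q] = φ(962) = 432.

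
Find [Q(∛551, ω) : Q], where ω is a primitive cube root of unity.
[Q(∛551, ω) : Q] = 6

[Q(∛551):Q] = 3 (min poly x^3 - 551, irreducible since 551 is not a perfect cube). [Q(ω):Q] = 2 (min poly x^2 + x + 1). Since Q(∛551) ⊂ R and ω ∉ R, we have ω ∉ Q(∛551), so x^2 + x + 1 remains irreducible over Q(∛551) and [Q(∛551, ω) : Q(∛551)] = 2. By the tower law, [Q(∛551, ω) : Q] = 3 · 2 = 6. (In fact Q(∛551, ω) is the splitting field of x^3 - 551 over Q.)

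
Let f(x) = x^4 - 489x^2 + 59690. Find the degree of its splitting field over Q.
[K : Q] = 4

Solving the quadratic in x^2: x^2 = (489 ± √(489^2 - 4·59690))/2 = (489 ± √361)/2 = (489 ± 19)/2, giving x^2 = 235 or x^2 = 254. So f(x) = (x^2 - 235)(x^2 - 254) and the roots of f are ±√235, ±√254. Hence the splitting field is K = Q(√235, √254). Since 235 and 254 are distinct squarefree integers > 1, their product 59690 is not a perfect square, so √254 ∉ Q(√235). By the tower law [K:Q] = [Q(√235,√254):Q(√235)] · [Q(√235):Q] = 2 · 2 = 4.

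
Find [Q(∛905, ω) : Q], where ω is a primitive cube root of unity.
[Q(∛905, ω) : Q] = 6

[Q(∛905):Q] = 3 (min poly x^3 - 905, irreducible since 905 is not a perfect cube). [Q(ω):Q] = 2 (min poly x^2 + x + 1). Since Q(∛905) ⊂ R and ω ∉ R, we have ω ∉ Q(∛905), so x^2 + x + 1 remains irreducible over Q(∛905) and [Q(∛905, ω) : Q(∛905)] = 2. By the tower law, [Q(∛905, ω) : Q] = 3 · 2 = 6. (In fact Q(∛905, ω) is the splitting field of x^3 - 905 over Q.)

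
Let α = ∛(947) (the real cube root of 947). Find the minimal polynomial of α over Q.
m_α(x) = x^3 - 947

α satisfies α^3 = 947, so x^3 - 947 annihilates α. By the rational root test, a rational root p/q (in lowest terms) of x^3 - 947 would satisfy p^3 = 947 q^3, forcing q = 1 and p^3 = 947; but 947 is not a perfect cube, contradiction. A monic cubic over Q with no rational root is irreducible (any nontrivial factorization would include a linear factor). Hence x^3 - 947 is the minimal polynomial of α, and in particular [Q(α):Q] = 3.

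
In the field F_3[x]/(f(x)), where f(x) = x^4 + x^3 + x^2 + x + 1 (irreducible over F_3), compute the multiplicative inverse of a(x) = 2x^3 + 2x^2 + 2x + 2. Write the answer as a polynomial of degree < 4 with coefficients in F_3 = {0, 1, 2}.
a(x)^(-1) ≡ x (mod f(x))

Since f is irreducible over F_3, F_3[x]/(f) is a field and a(x) ≠ 0 has an inverse. Apply the extended Euclidean algorithm to f(x) and a(x) in F_3[x]: f(x) = (2x)·a(x) + (1). The last nonzero remainder is the constant 1 = gcd(f, a) in F_3. Back-substituting through the division chain expresses 1 = s(x)·a(x) + t(x)·f(x) with s(x) ≡ x (mod f), so a(x)^(-1) ≡ s(x) = x (mod f). Check: (2x^3 + 2x^2 + 2x + 2)·(x) = 2x^4 + 2x^3 + 2x^2 + 2x ≡ 1 (mod x^4 + x^3 + x^2 + x + 1).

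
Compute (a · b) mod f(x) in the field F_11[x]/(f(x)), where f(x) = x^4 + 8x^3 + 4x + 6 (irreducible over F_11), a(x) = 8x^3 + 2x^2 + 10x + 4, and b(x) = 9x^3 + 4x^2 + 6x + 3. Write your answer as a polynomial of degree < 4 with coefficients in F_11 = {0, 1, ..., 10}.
a · b ≡ 5x^3 + 5x^2 + 6x + 2 (mod f(x))

Multiply in F_11[x]: a(x)·b(x) = (8x^3 + 2x^2 + 10x + 4)·(9x^3 + 4x^2 + 6x + 3) = 6x^6 + 6x^5 + 3x^4 + 2x^3 + 5x^2 + 10x + 1. This has degree ≥ 4, so divide by f(x) over F_11: 6x^6 + 6x^5 + 3x^4 + 2x^3 + 5x^2 + 10x + 1 = (6x^2 + 2x + 9)·(x^4 + 8x^3 + 4x + 6) + (5x^3 + 5x^2 + 6x + 2). Hence a·b ≡ 5x^3 + 5x^2 + 6x + 2 (mod f). (F_11[x]/(f) is a field with 11^4 = 14641 elements since f is irreducible of degree 4.)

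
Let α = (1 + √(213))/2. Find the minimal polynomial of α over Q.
m_α(x) = x^2 - x - 53

From 2α - 1 = √(213), squaring gives (2α - 1)^2 = 213, i.e. 4α^2 - 4α + 1 = 213, so α^2 - α + (1 - 213)/4 = 0. Since 213 ≡ 1 (mod 4), (1 - 213)/4 = -53 ∈ Z. The polynomial x^2 - x - 53 has discriminant 1 - 4·(-53) = 213, which is not a perfect square in Q (d = 213 is squarefree and ≠ 1), so x^2 - x - 53 is irreducible over Q. It is the minimal polynomial of α.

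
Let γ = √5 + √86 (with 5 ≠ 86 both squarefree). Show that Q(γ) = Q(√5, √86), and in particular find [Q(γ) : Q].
[Q(γ) : Q] = 4 (equivalently, Q(γ) = Q(√5, √86))

Obviously Q(γ) ⊆ Q(√5, √86), and [Q(√5, √86):Q] = 4 (since 5, 86 are distinct squarefree integers > 1 with 430 not a perfect square). To show equality we compute the minimal polynomial of γ. From γ = √5 + √86: γ^2 = 5 + 2√(430) + 86 = 91 + 2√(430), so γ^2 - 91 = 2√(430); squaring, (γ^2 - 91)^2 = 4·430, i.e. γ^4 - 182γ^2 + 8281 - 1720 = 0, i.e. γ^4 - 182γ^2 + 6561 = 0. So γ is a root of x^4 - 182x^2 + 6561. This polynomial is irreducible over Q: it has no rational root (each ±√5 ± √86 is irrational), and any factorization into two quadratics over Q would force √(430) ∈ Q (pairing opposite roots) or √5, √86 ∈ Q (other pairings), all impossible. Hence [Q(γ):Q] = 4 = [Q(√5, √86):Q], so Q(γ) = Q(√5, √86).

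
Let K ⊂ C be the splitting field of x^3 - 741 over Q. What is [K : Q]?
[K : Q] = 6

The roots of x^3 - 741 are ∛741, ω∛741, ω^2∛741 where ω = e^(2πi/3) is a primitive cube root of unity, so K = Q(∛741, ω). Now [Q(∛741):Q] = 3 (since 741 is not a perfect cube, x^3 - 741 is irreducible) and [Q(ω):Q] = 2. Both 2 and 3 divide [K:Q], and [K:Q] ≤ 3·2 = 6, so [K:Q] = 6. (Equivalently: Q(∛741) ⊂ R but ω ∉ R, so [K : Q(∛741)] = 2.)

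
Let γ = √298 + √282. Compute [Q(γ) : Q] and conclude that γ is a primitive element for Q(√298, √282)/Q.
[Q(γ) : Q] = 4 (equivalently, Q(γ) = Q(√298, √282))

Obviously Q(γ) ⊆ Q(√298, √282), and [Q(√298, √282):Q] = 4 (since 298, 282 are distinct squarefree integers > 1 with 84036 not a perfect square). To show equality we compute the minimal polynomial of γ. From γ = √298 + √282: γ^2 = 298 + 2√(84036) + 282 = 580 + 2√(84036), so γ^2 - 580 = 2√(84036); squaring, (γ^2 - 580)^2 = 4·84036, i.e. γ^4 - 1160γ^2 + 336400 - 336144 = 0, i.e. γ^4 - 1160γ^2 + 256 = 0. So γ is a root of x^4 - 1160x^2 + 256. This polynomial is irreducible over Q: it has no rational root (each ±√298 ± √282 is irrational), and any factorization into two quadratics over Q would force √(84036) ∈ Q (pairing opposite roots) or √298, √282 ∈ Q (other pairings), all impossible. Hence [Q(γ):Q] = 4 = [Q(√298, √282):Q], so Q(γ) = Q(√298, √282).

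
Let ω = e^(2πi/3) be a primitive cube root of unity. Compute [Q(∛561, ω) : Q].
[Q(∛561, ω) : Q] = 6

[Q(∛561):Q] = 3 (min poly x^3 - 561, irreducible since 561 is not a perfect cube). [Q(ω):Q] = 2 (min poly x^2 + x + 1). Since Q(∛561) ⊂ R and ω ∉ R, we have ω ∉ Q(∛561), so x^2 + x + 1 remains irreducible over Q(∛561) and [Q(∛561, ω) : Q(∛561)] = 2. By the tower law, [Q(∛561, ω) : Q] = 3 · 2 = 6. (In fact Q(∛561, ω) is the splitting field of x^3 - 561 over Q.)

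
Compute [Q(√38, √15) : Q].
[Q(√38, √15) : Q] = 4

[Q(√38):Q] = 2 (min poly x^2 - 38, irreducible since 38 is squarefree > 1). For the top step, suppose √15 ∈ Q(√38), say √15 = c + d√38 with c, d ∈ Q. Squaring: 15 = c^2 + 38d^2 + 2cd√38. Since √38 ∉ Q this forces 2cd = 0. If d = 0 then √15 = c ∈ Q, contradicting 15 squarefree > 1. If c = 0 then 15 = 38d^2, so 38·15 = (38d)^2 is a perfect square in Q — but 38·15 = 570 is not a perfect square (since 38 and 15 are distinct squarefree integers). Contradiction. Hence √15 ∉ Q(√38), so x^2 - 15 stays irreducible over Q(√38) and [Q(√38, √15) : Q(√38)] = 2. By the tower law, [Q(√38, √15) : Q] = 2 · 2 = 4.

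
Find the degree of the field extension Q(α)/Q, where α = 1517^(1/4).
[Q(α):Q] = 4

α is a root of x^4 - 1517. By Eisenstein's criterion at the prime p = 37 (which divides the constant term 1517 but p^2 = 1369 does not, since 1517 is squarefree), x^4 - 1517 is irreducible over Q. Hence [Q(α):Q] = 4.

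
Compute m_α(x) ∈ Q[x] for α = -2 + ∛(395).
m_α(x) = x^3 + 6x^2 + 12x - 387

Set β = α + 2 = ∛(395), so β^3 = 395. Then (α + 2)^3 - 395 = 0, i.e. α is a root of g(x) = (x + 2)^3 - 395 = x^3 + 6x^2 + 12x - 387. Since g(x) = h(x + 2) where h(x) = x^3 - 395, and h is irreducible over Q (because 395 is not a perfect cube, so h has no rational root, and a monic cubic with no rational root is irreducible), g is also irreducible (irreducibility is preserved under the substitution x → x + 2). Hence m_α(x) = x^3 + 6x^2 + 12x - 387.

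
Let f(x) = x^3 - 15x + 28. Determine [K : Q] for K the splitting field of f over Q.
[K : Q] = 6

By the rational root test, any rational root of the monic integer polynomial f(x) = x^3 - 15x + 28 must be an integer dividing the constant term 28, i.e. one of ±{1, 2, 4, 7, 14, 28}. Evaluating: f(1) = 14, f(-1) = 42, f(2) = 6, f(-2) = 50, f(4) = 32, f(-4) = 24, f(7) = 266, f(-7) = -210, f(14) = 2562, f(-14) = -2506, f(28) = 21560, f(-28) = -21504; none is 0, so f has no rational root and is therefore irreducible over Q (a cubic with no linear factor over a field is irreducible). For an irreducible cubic, the Galois group is A_3 or S_3 according as the discriminant disc(f) = -4a^3 - 27b^2 = -4·(-15)^3 - 27·(28)^2 = -7668 is or is not a square in Q. Here disc(f) = -7668 is not a perfect square in Q, so the Galois group of f over Q is not contained in A_3 and must be all of S_3. The splitting field has degree |S_3| = 6 over Q, so [K : Q] = 6.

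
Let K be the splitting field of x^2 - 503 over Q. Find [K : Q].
[K : Q] = 2

f(x) = x^2 - 503 factors as (x - √503)(x + √503). The splitting field is K = Q(√503). Since 503 is squarefree and > 1, it is not a perfect square, so x^2 - 503 is irreducible over Q and [Q(√503) : Q] = 2. Hence [K : Q] = 2.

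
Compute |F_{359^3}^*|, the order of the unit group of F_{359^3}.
|F_{359^3}^*| = 46268278

F_{359^3} has 359^3 = 46268279 elements; its multiplicative group consists of all nonzero elements, so |F_{359^3}^*| = 46268279 - 1 = 46268278. (It is cyclic since any finite subgroup of the multiplicative group of a field is cyclic.)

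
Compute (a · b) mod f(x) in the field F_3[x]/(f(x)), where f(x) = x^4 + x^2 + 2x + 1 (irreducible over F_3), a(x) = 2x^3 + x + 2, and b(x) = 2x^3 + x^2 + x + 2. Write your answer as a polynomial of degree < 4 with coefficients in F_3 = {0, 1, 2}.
a · b ≡ 2x^3 + x^2 + 2x + 1 (mod f(x))

Multiply in F_3[x]: a(x)·b(x) = (2x^3 + x + 2)·(2x^3 + x^2 + x + 2) = x^6 + 2x^5 + x^4 + x + 1. This has degree ≥ 4, so divide by f(x) over F_3: x^6 + 2x^5 + x^4 + x + 1 = (x^2 + 2x)·(x^4 + x^2 + 2x + 1) + (2x^3 + x^2 + 2x + 1). Hence a·b ≡ 2x^3 + x^2 + 2x + 1 (mod f). (F_3[x]/(f) is a field with 3^4 = 81 elements since f is irreducible of degree 4.)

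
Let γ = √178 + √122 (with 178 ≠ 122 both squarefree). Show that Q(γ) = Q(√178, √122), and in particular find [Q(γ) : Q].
[Q(γ) : Q] = 4 (equivalently, Q(γ) = Q(√178, √122))

Obviously Q(γ) ⊆ Q(√178, √122), and [Q(√178, √122):Q] = 4 (since 178, 122 are distinct squarefree integers > 1 with 21716 not a perfect square). To show equality we compute the minimal polynomial of γ. From γ = √178 + √122: γ^2 = 178 + 2√(21716) + 122 = 300 + 2√(21716), so γ^2 - 300 = 2√(21716); squaring, (γ^2 - 300)^2 = 4·21716, i.e. γ^4 - 600γ^2 + 90000 - 86864 = 0, i.e. γ^4 - 600γ^2 + 3136 = 0. So γ is a root of x^4 - 600x^2 + 3136. This polynomial is irreducible over Q: it has no rational root (each ±√178 ± √122 is irrational), and any factorization into two quadratics over Q would force √(21716) ∈ Q (pairing opposite roots) or √178, √122 ∈ Q (other pairings), all impossible. Hence [Q(γ):Q] = 4 = [Q(√178, √122):Q], so Q(γ) = Q(√178, √122).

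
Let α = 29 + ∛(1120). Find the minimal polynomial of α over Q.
m_α(x) = x^3 - 87x^2 + 2523x - 25509

Set β = α - 29 = ∛(1120), so β^3 = 1120. Then (α - 29)^3 - 1120 = 0, i.e. α is a root of g(x) = (x - 29)^3 - 1120 = x^3 - 87x^2 + 2523x - 25509. Since g(x) = h(x - 29) where h(x) = x^3 - 1120, and h is irreducible over Q (because 1120 is not a perfect cube, so h has no rational root, and a monic cubic with no rational root is irreducible), g is also irreducible (irreducibility is preserved under the substitution x → x - 29). Hence m_α(x) = x^3 - 87x^2 + 2523x - 25509.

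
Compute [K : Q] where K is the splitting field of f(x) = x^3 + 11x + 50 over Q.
[K : Q] = 6

By the rational root test, any rational root of the monic integer polynomial f(x) = x^3 + 11x + 50 must be an integer dividing the constant term 50, i.e. one of ±{1, 2, 5, 10, 25, 50}. Evaluating: f(1) = 62, f(-1) = 38, f(2) = 80, f(-2) = 20, f(5) = 230, f(-5) = -130, f(10) = 1160, f(-10) = -1060, f(25) = 15950, f(-25) = -15850, f(50) = 125600, f(-50) = -125500; none is 0, so f has no rational root and is therefore irreducible over Q (a cubic with no linear factor over a field is irreducible). For an irreducible cubic, the Galois group is A_3 or S_3 according as the discriminant disc(f) = -4a^3 - 27b^2 = -4·(11)^3 - 27·(50)^2 = -72824 is or is not a square in Q. Here disc(f) = -72824 is not a perfect square in Q, so the Galois group of f over Q is not contained in A_3 and must be all of S_3. The splitting field has degree |S_3| = 6 over Q, so [K : Q] = 6.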